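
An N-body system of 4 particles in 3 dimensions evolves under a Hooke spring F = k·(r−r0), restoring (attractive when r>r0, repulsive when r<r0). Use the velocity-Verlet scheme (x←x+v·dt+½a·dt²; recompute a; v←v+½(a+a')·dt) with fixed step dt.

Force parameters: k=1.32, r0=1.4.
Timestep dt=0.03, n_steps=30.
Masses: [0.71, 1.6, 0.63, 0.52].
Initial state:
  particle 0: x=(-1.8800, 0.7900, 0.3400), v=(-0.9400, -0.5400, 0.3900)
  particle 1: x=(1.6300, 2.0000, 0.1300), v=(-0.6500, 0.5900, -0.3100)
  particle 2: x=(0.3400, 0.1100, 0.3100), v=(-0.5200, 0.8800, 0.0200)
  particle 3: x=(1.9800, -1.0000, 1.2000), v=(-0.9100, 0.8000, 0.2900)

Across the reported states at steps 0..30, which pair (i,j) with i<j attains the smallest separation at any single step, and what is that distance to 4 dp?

step 0: x0=(-1.8800, 0.7900, 0.3400) x1=(1.6300, 2.0000, 0.1300) x2=(0.3400, 0.1100, 0.3100) x3=(1.9800, -1.0000, 1.2000)
step 1: x0=(-1.9034, 0.7732, 0.3521) x1=(1.6096, 2.0165, 0.1210) x2=(0.3246, 0.1370, 0.3108) x3=(1.9488, -0.9722, 1.2070)
step 2: x0=(-1.9174, 0.7553, 0.3648) x1=(1.5873, 2.0307, 0.1126) x2=(0.3095, 0.1651, 0.3122) x3=(1.9100, -0.9370, 1.2105)
step 3: x0=(-1.9219, 0.7364, 0.3783) x1=(1.5631, 2.0425, 0.1049) x2=(0.2948, 0.1942, 0.3140) x3=(1.8635, -0.8946, 1.2107)
step 4: x0=(-1.9171, 0.7168, 0.3923) x1=(1.5372, 2.0519, 0.0977) x2=(0.2804, 0.2244, 0.3163) x3=(1.8098, -0.8451, 1.2074)
step 5: x0=(-1.9032, 0.6965, 0.4068) x1=(1.5093, 2.0591, 0.0913) x2=(0.2661, 0.2556, 0.3190) x3=(1.7489, -0.7888, 1.2009)
step 6: x0=(-1.8804, 0.6757, 0.4219) x1=(1.4797, 2.0640, 0.0855) x2=(0.2521, 0.2877, 0.3221) x3=(1.6812, -0.7260, 1.1913)
step 7: x0=(-1.8491, 0.6546, 0.4374) x1=(1.4483, 2.0667, 0.0803) x2=(0.2383, 0.3207, 0.3256) x3=(1.6072, -0.6571, 1.1785)
step 8: x0=(-1.8096, 0.6334, 0.4532) x1=(1.4151, 2.0672, 0.0758) x2=(0.2246, 0.3546, 0.3295) x3=(1.5272, -0.5825, 1.1629)
step 9: x0=(-1.7623, 0.6122, 0.4693) x1=(1.3802, 2.0656, 0.0720) x2=(0.2109, 0.3893, 0.3336) x3=(1.4417, -0.5026, 1.1446)
step 10: x0=(-1.7076, 0.5913, 0.4856) x1=(1.3437, 2.0621, 0.0687) x2=(0.1973, 0.4248, 0.3379) x3=(1.3513, -0.4179, 1.1238)
step 11: x0=(-1.6462, 0.5708, 0.5020) x1=(1.3056, 2.0567, 0.0661) x2=(0.1837, 0.4612, 0.3423) x3=(1.2565, -0.3289, 1.1008)
step 12: x0=(-1.5785, 0.5508, 0.5185) x1=(1.2660, 2.0494, 0.0641) x2=(0.1701, 0.4983, 0.3468) x3=(1.1579, -0.2360, 1.0758)
step 13: x0=(-1.5052, 0.5316, 0.5350) x1=(1.2249, 2.0405, 0.0627) x2=(0.1564, 0.5363, 0.3512) x3=(1.0561, -0.1399, 1.0490)
step 14: x0=(-1.4268, 0.5133, 0.5514) x1=(1.1824, 2.0300, 0.0618) x2=(0.1425, 0.5750, 0.3555) x3=(0.9518, -0.0411, 1.0209)
step 15: x0=(-1.3440, 0.4959, 0.5677) x1=(1.1386, 2.0180, 0.0615) x2=(0.1286, 0.6145, 0.3595) x3=(0.8455, 0.0599, 0.9916)
step 16: x0=(-1.2574, 0.4796, 0.5838) x1=(1.0937, 2.0047, 0.0617) x2=(0.1145, 0.6548, 0.3631) x3=(0.7381, 0.1625, 0.9616)
step 17: x0=(-1.1678, 0.4644, 0.5997) x1=(1.0476, 1.9902, 0.0623) x2=(0.1003, 0.6959, 0.3662) x3=(0.6300, 0.2664, 0.9312)
step 18: x0=(-1.0757, 0.4504, 0.6152) x1=(1.0005, 1.9747, 0.0633) x2=(0.0858, 0.7379, 0.3685) x3=(0.5220, 0.3708, 0.9009)
step 19: x0=(-0.9820, 0.4375, 0.6305) x1=(0.9526, 1.9582, 0.0647) x2=(0.0713, 0.7807, 0.3699) x3=(0.4145, 0.4756, 0.8709)
step 20: x0=(-0.8872, 0.4256, 0.6454) x1=(0.9039, 1.9409, 0.0664) x2=(0.0566, 0.8245, 0.3701) x3=(0.3080, 0.5804, 0.8417)
step 21: x0=(-0.7920, 0.4145, 0.6600) x1=(0.8545, 1.9230, 0.0684) x2=(0.0419, 0.8692, 0.3689) x3=(0.2030, 0.6849, 0.8138)
step 22: x0=(-0.6968, 0.4039, 0.6744) x1=(0.8046, 1.9045, 0.0706) x2=(0.0272, 0.9148, 0.3660) x3=(0.0995, 0.7892, 0.7875)
step 23: x0=(-0.6020, 0.3935, 0.6885) x1=(0.7543, 1.8856, 0.0730) x2=(0.0128, 0.9612, 0.3612) x3=(-0.0024, 0.8936, 0.7634)
step 24: x0=(-0.5078, 0.3827, 0.7025) x1=(0.7038, 1.8665, 0.0756) x2=(-0.0011, 1.0082, 0.3543) x3=(-0.1033, 0.9986, 0.7417)
step 25: x0=(-0.4141, 0.3711, 0.7165) x1=(0.6531, 1.8471, 0.0782) x2=(-0.0142, 1.0557, 0.3453) x3=(-0.2040, 1.1047, 0.7222)
step 26: x0=(-0.3207, 0.3585, 0.7305) x1=(0.6024, 1.8277, 0.0809) x2=(-0.0264, 1.1033, 0.3344) x3=(-0.3055, 1.2123, 0.7049)
step 27: x0=(-0.2271, 0.3449, 0.7447) x1=(0.5518, 1.8083, 0.0835) x2=(-0.0378, 1.1506, 0.3219) x3=(-0.4084, 1.3216, 0.6893)
step 28: x0=(-0.1333, 0.3304, 0.7590) x1=(0.5014, 1.7890, 0.0861) x2=(-0.0486, 1.1977, 0.3082) x3=(-0.5131, 1.4321, 0.6752)
step 29: x0=(-0.0393, 0.3154, 0.7734) x1=(0.4512, 1.7698, 0.0886) x2=(-0.0589, 1.2441, 0.2935) x3=(-0.6195, 1.5438, 0.6622)
step 30: x0=(0.0550, 0.3003, 0.7880) x1=(0.4015, 1.7508, 0.0911) x2=(-0.0690, 1.2898, 0.2783) x3=(-0.7275, 1.6560, 0.6501)

pair (2,3), distance 0.4007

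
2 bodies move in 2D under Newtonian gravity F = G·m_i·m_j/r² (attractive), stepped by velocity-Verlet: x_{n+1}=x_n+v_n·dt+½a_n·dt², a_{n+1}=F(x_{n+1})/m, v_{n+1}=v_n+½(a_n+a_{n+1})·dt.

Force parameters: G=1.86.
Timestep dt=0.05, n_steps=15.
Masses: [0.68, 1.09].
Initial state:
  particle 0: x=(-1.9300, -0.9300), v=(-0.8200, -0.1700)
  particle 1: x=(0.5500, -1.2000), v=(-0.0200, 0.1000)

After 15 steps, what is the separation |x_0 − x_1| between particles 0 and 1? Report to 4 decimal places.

step 0: x0=(-1.9300, -0.9300) x1=(0.5500, -1.2000)
step 1: x0=(-1.9706, -0.9385) x1=(0.5487, -1.1950)
step 2: x0=(-2.0104, -0.9472) x1=(0.5470, -1.1899)
step 3: x0=(-2.0494, -0.9559) x1=(0.5448, -1.1848)
step 4: x0=(-2.0877, -0.9646) x1=(0.5421, -1.1796)
step 5: x0=(-2.1253, -0.9734) x1=(0.5390, -1.1744)
step 6: x0=(-2.1622, -0.9823) x1=(0.5354, -1.1692)
step 7: x0=(-2.1984, -0.9912) x1=(0.5314, -1.1639)
step 8: x0=(-2.2339, -1.0002) x1=(0.5269, -1.1586)
step 9: x0=(-2.2687, -1.0092) x1=(0.5221, -1.1533)
step 10: x0=(-2.3029, -1.0183) x1=(0.5168, -1.1480)
step 11: x0=(-2.3364, -1.0273) x1=(0.5112, -1.1426)
step 12: x0=(-2.3694, -1.0364) x1=(0.5052, -1.1372)
step 13: x0=(-2.4017, -1.0455) x1=(0.4988, -1.1319)
step 14: x0=(-2.4334, -1.0547) x1=(0.4920, -1.1265)
step 15: x0=(-2.4645, -1.0638) x1=(0.4848, -1.1211)

2.9499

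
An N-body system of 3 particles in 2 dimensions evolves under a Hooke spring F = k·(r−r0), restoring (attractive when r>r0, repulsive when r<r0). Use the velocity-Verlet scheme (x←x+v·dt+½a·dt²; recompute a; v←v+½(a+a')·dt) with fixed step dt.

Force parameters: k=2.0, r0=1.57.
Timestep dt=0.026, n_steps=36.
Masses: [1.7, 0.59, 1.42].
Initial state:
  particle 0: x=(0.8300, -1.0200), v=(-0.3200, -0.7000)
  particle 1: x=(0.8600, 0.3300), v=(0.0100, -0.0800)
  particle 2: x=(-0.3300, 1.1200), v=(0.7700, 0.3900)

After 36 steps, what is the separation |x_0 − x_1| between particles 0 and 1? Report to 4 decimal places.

1.5679

step 0: x0=(0.8300, -1.0200) x1=(0.8600, 0.3300) x2=(-0.3300, 1.1200)
step 1: x0=(0.8215, -1.0380) x1=(0.8604, 0.3281) x2=(-0.3098, 1.1298)
step 2: x0=(0.8127, -1.0555) x1=(0.8611, 0.3264) x2=(-0.2894, 1.1390)
step 3: x0=(0.8036, -1.0726) x1=(0.8621, 0.3250) x2=(-0.2687, 1.1475)
step 4: x0=(0.7941, -1.0891) x1=(0.8635, 0.3237) x2=(-0.2478, 1.1553)
step 5: x0=(0.7844, -1.1051) x1=(0.8652, 0.3226) x2=(-0.2267, 1.1624)
step 6: x0=(0.7743, -1.1206) x1=(0.8672, 0.3214) x2=(-0.2053, 1.1689)
step 7: x0=(0.7639, -1.1355) x1=(0.8697, 0.3203) x2=(-0.1838, 1.1747)
step 8: x0=(0.7533, -1.1498) x1=(0.8726, 0.3192) x2=(-0.1621, 1.1798)
step 9: x0=(0.7424, -1.1635) x1=(0.8758, 0.3179) x2=(-0.1402, 1.1842)
step 10: x0=(0.7312, -1.1765) x1=(0.8795, 0.3164) x2=(-0.1182, 1.1879)
step 11: x0=(0.7198, -1.1889) x1=(0.8836, 0.3148) x2=(-0.0960, 1.1909)
step 12: x0=(0.7081, -1.2006) x1=(0.8882, 0.3129) x2=(-0.0737, 1.1932)
step 13: x0=(0.6961, -1.2117) x1=(0.8933, 0.3106) x2=(-0.0514, 1.1949)
step 14: x0=(0.6840, -1.2220) x1=(0.8988, 0.3081) x2=(-0.0289, 1.1958)
step 15: x0=(0.6716, -1.2317) x1=(0.9048, 0.3051) x2=(-0.0065, 1.1961)
step 16: x0=(0.6590, -1.2406) x1=(0.9113, 0.3017) x2=(0.0161, 1.1957)
step 17: x0=(0.6462, -1.2488) x1=(0.9183, 0.2978) x2=(0.0386, 1.1946)
step 18: x0=(0.6333, -1.2563) x1=(0.9258, 0.2934) x2=(0.0612, 1.1929)
step 19: x0=(0.6202, -1.2631) x1=(0.9338, 0.2884) x2=(0.0838, 1.1905)
step 20: x0=(0.6069, -1.2691) x1=(0.9423, 0.2829) x2=(0.1063, 1.1875)
step 21: x0=(0.5934, -1.2743) x1=(0.9513, 0.2768) x2=(0.1288, 1.1838)
step 22: x0=(0.5799, -1.2788) x1=(0.9608, 0.2700) x2=(0.1512, 1.1795)
step 23: x0=(0.5662, -1.2826) x1=(0.9709, 0.2626) x2=(0.1736, 1.1746)
step 24: x0=(0.5524, -1.2856) x1=(0.9815, 0.2545) x2=(0.1959, 1.1691)
step 25: x0=(0.5385, -1.2879) x1=(0.9926, 0.2457) x2=(0.2181, 1.1629)
step 26: x0=(0.5245, -1.2895) x1=(1.0043, 0.2361) x2=(0.2401, 1.1562)
step 27: x0=(0.5105, -1.2903) x1=(1.0165, 0.2259) x2=(0.2621, 1.1490)
step 28: x0=(0.4963, -1.2904) x1=(1.0292, 0.2149) x2=(0.2839, 1.1412)
step 29: x0=(0.4822, -1.2898) x1=(1.0424, 0.2032) x2=(0.3055, 1.1328)
step 30: x0=(0.4679, -1.2885) x1=(1.0562, 0.1907) x2=(0.3270, 1.1239)
step 31: x0=(0.4537, -1.2865) x1=(1.0704, 0.1776) x2=(0.3483, 1.1145)
step 32: x0=(0.4394, -1.2838) x1=(1.0853, 0.1636) x2=(0.3694, 1.1046)
step 33: x0=(0.4251, -1.2805) x1=(1.1006, 0.1489) x2=(0.3902, 1.0942)
step 34: x0=(0.4109, -1.2765) x1=(1.1164, 0.1335) x2=(0.4109, 1.0833)
step 35: x0=(0.3966, -1.2719) x1=(1.1328, 0.1174) x2=(0.4314, 1.0720)
step 36: x0=(0.3823, -1.2667) x1=(1.1497, 0.1005) x2=(0.4516, 1.0602)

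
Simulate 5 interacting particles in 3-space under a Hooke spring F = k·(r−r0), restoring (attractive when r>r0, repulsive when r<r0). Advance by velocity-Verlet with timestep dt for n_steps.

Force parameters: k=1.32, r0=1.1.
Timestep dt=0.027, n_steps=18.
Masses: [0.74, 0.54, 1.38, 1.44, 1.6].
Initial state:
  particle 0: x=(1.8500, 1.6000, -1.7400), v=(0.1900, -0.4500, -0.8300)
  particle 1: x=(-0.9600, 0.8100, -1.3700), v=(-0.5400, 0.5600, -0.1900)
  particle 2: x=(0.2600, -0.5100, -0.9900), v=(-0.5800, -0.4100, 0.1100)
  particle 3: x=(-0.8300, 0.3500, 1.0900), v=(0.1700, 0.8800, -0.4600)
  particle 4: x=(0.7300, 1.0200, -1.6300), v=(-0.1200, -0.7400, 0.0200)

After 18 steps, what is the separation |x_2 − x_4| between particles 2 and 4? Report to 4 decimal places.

step 0: x0=(1.8500, 1.6000, -1.7400) x1=(-0.9600, 0.8100, -1.3700) x2=(0.2600, -0.5100, -0.9900) x3=(-0.8300, 0.3500, 1.0900) x4=(0.7300, 1.0200, -1.6300)
step 1: x0=(1.8520, 1.5861, -1.7606) x1=(-0.9720, 0.8249, -1.3741) x2=(0.2443, -0.5201, -0.9869) x3=(-0.8242, 0.3741, 1.0754) x4=(0.7263, 0.9997, -1.6288)
step 2: x0=(1.8477, 1.5686, -1.7776) x1=(-0.9787, 0.8394, -1.3760) x2=(0.2287, -0.5282, -0.9836) x3=(-0.8161, 0.3990, 1.0566) x4=(0.7215, 0.9789, -1.6264)
step 3: x0=(1.8371, 1.5477, -1.7909) x1=(-0.9800, 0.8533, -1.3758) x2=(0.2132, -0.5343, -0.9801) x3=(-0.8058, 0.4245, 1.0336) x4=(0.7158, 0.9575, -1.6228)
step 4: x0=(1.8202, 1.5234, -1.8005) x1=(-0.9762, 0.8667, -1.3736) x2=(0.1977, -0.5383, -0.9765) x3=(-0.7931, 0.4505, 1.0064) x4=(0.7091, 0.9356, -1.6179)
step 5: x0=(1.7972, 1.4959, -1.8065) x1=(-0.9671, 0.8793, -1.3695) x2=(0.1823, -0.5404, -0.9727) x3=(-0.7783, 0.4771, 0.9752) x4=(0.7015, 0.9133, -1.6119)
step 6: x0=(1.7680, 1.4652, -1.8089) x1=(-0.9529, 0.8913, -1.3634) x2=(0.1670, -0.5405, -0.9688) x3=(-0.7613, 0.5041, 0.9400) x4=(0.6929, 0.8905, -1.6047)
step 7: x0=(1.7330, 1.4316, -1.8076) x1=(-0.9338, 0.9024, -1.3554) x2=(0.1518, -0.5386, -0.9648) x3=(-0.7422, 0.5315, 0.9009) x4=(0.6834, 0.8674, -1.5964)
step 8: x0=(1.6923, 1.3952, -1.8029) x1=(-0.9099, 0.9127, -1.3458) x2=(0.1367, -0.5348, -0.9607) x3=(-0.7211, 0.5593, 0.8580) x4=(0.6730, 0.8439, -1.5869)
step 9: x0=(1.6462, 1.3561, -1.7947) x1=(-0.8815, 0.9222, -1.3344) x2=(0.1218, -0.5291, -0.9566) x3=(-0.6981, 0.5872, 0.8115) x4=(0.6618, 0.8200, -1.5765)
step 10: x0=(1.5948, 1.3146, -1.7831) x1=(-0.8488, 0.9307, -1.3215) x2=(0.1071, -0.5216, -0.9523) x3=(-0.6732, 0.6154, 0.7615) x4=(0.6497, 0.7959, -1.5650)
step 11: x0=(1.5386, 1.2708, -1.7684) x1=(-0.8121, 0.9383, -1.3072) x2=(0.0925, -0.5124, -0.9480) x3=(-0.6466, 0.6437, 0.7082) x4=(0.6367, 0.7714, -1.5526)
step 12: x0=(1.4778, 1.2250, -1.7506) x1=(-0.7717, 0.9449, -1.2915) x2=(0.0781, -0.5014, -0.9437) x3=(-0.6183, 0.6720, 0.6518) x4=(0.6230, 0.7468, -1.5392)
step 13: x0=(1.4128, 1.1774, -1.7299) x1=(-0.7280, 0.9506, -1.2746) x2=(0.0638, -0.4888, -0.9394) x3=(-0.5884, 0.7003, 0.5924) x4=(0.6086, 0.7219, -1.5249)
step 14: x0=(1.3440, 1.1282, -1.7065) x1=(-0.6813, 0.9553, -1.2567) x2=(0.0498, -0.4747, -0.9350) x3=(-0.5571, 0.7285, 0.5302) x4=(0.5934, 0.6968, -1.5098)
step 15: x0=(1.2718, 1.0777, -1.6805) x1=(-0.6320, 0.9591, -1.2377) x2=(0.0359, -0.4591, -0.9306) x3=(-0.5244, 0.7566, 0.4655) x4=(0.5775, 0.6715, -1.4939)
step 16: x0=(1.1966, 1.0261, -1.6522) x1=(-0.5805, 0.9620, -1.2179) x2=(0.0222, -0.4422, -0.9261) x3=(-0.4905, 0.7844, 0.3984) x4=(0.5611, 0.6461, -1.4773)
step 17: x0=(1.1188, 0.9736, -1.6217) x1=(-0.5272, 0.9641, -1.1973) x2=(0.0087, -0.4240, -0.9217) x3=(-0.4554, 0.8121, 0.3291) x4=(0.5440, 0.6205, -1.4601)
step 18: x0=(1.0390, 0.9205, -1.5894) x1=(-0.4725, 0.9654, -1.1761) x2=(-0.0047, -0.4047, -0.9172) x3=(-0.4194, 0.8394, 0.2580) x4=(0.5263, 0.5947, -1.4422)

1.2476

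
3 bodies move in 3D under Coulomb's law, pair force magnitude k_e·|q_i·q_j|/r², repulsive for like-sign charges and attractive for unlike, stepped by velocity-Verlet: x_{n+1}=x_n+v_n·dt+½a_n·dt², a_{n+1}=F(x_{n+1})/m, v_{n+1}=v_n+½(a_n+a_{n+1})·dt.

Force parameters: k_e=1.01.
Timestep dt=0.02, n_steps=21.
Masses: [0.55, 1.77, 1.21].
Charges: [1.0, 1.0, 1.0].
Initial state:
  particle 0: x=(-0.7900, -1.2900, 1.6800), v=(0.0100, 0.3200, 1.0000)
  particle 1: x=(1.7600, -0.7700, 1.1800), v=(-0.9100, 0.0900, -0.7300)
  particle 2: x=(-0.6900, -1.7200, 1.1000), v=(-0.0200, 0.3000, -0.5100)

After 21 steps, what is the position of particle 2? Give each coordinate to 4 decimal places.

(-0.6991, -1.6430, 0.8112)

step 0: x0=(-0.7900, -1.2900, 1.6800) x1=(1.7600, -0.7700, 1.1800) x2=(-0.6900, -1.7200, 1.1000)
step 1: x0=(-0.7899, -1.2832, 1.7006) x1=(1.7418, -0.7682, 1.1654) x2=(-0.6904, -1.7142, 1.0895)
step 2: x0=(-0.7902, -1.2757, 1.7222) x1=(1.7237, -0.7664, 1.1508) x2=(-0.6907, -1.7087, 1.0786)
step 3: x0=(-0.7906, -1.2675, 1.7448) x1=(1.7057, -0.7645, 1.1362) x2=(-0.6911, -1.7036, 1.0672)
step 4: x0=(-0.7913, -1.2588, 1.7684) x1=(1.6877, -0.7627, 1.1216) x2=(-0.6914, -1.6988, 1.0554)
step 5: x0=(-0.7923, -1.2495, 1.7929) x1=(1.6698, -0.7608, 1.1069) x2=(-0.6917, -1.6942, 1.0432)
step 6: x0=(-0.7934, -1.2398, 1.8182) x1=(1.6519, -0.7589, 1.0923) x2=(-0.6920, -1.6898, 1.0307)
step 7: x0=(-0.7948, -1.2297, 1.8444) x1=(1.6342, -0.7569, 1.0776) x2=(-0.6923, -1.6857, 1.0178)
step 8: x0=(-0.7963, -1.2192, 1.8712) x1=(1.6164, -0.7550, 1.0630) x2=(-0.6926, -1.6818, 1.0045)
step 9: x0=(-0.7980, -1.2083, 1.8988) x1=(1.5988, -0.7530, 1.0483) x2=(-0.6929, -1.6781, 0.9910)
step 10: x0=(-0.7999, -1.1972, 1.9270) x1=(1.5812, -0.7511, 1.0336) x2=(-0.6933, -1.6745, 0.9771)
step 11: x0=(-0.8020, -1.1858, 1.9558) x1=(1.5637, -0.7490, 1.0190) x2=(-0.6936, -1.6710, 0.9631)
step 12: x0=(-0.8042, -1.1742, 1.9852) x1=(1.5462, -0.7470, 1.0043) x2=(-0.6940, -1.6678, 0.9487)
step 13: x0=(-0.8066, -1.1623, 2.0152) x1=(1.5288, -0.7450, 0.9896) x2=(-0.6944, -1.6646, 0.9342)
step 14: x0=(-0.8091, -1.1502, 2.0456) x1=(1.5115, -0.7429, 0.9748) x2=(-0.6949, -1.6616, 0.9194)
step 15: x0=(-0.8117, -1.1380, 2.0765) x1=(1.4943, -0.7408, 0.9601) x2=(-0.6954, -1.6586, 0.9044)
step 16: x0=(-0.8145, -1.1256, 2.1079) x1=(1.4771, -0.7387, 0.9454) x2=(-0.6959, -1.6558, 0.8893)
step 17: x0=(-0.8175, -1.1131, 2.1397) x1=(1.4600, -0.7366, 0.9306) x2=(-0.6965, -1.6531, 0.8740)
step 18: x0=(-0.8205, -1.1004, 2.1719) x1=(1.4429, -0.7345, 0.9158) x2=(-0.6971, -1.6504, 0.8585)
step 19: x0=(-0.8237, -1.0876, 2.2045) x1=(1.4259, -0.7323, 0.9010) x2=(-0.6977, -1.6479, 0.8428)
step 20: x0=(-0.8270, -1.0746, 2.2374) x1=(1.4090, -0.7301, 0.8862) x2=(-0.6984, -1.6454, 0.8271)
step 21: x0=(-0.8304, -1.0616, 2.2707) x1=(1.3922, -0.7279, 0.8714) x2=(-0.6991, -1.6430, 0.8112)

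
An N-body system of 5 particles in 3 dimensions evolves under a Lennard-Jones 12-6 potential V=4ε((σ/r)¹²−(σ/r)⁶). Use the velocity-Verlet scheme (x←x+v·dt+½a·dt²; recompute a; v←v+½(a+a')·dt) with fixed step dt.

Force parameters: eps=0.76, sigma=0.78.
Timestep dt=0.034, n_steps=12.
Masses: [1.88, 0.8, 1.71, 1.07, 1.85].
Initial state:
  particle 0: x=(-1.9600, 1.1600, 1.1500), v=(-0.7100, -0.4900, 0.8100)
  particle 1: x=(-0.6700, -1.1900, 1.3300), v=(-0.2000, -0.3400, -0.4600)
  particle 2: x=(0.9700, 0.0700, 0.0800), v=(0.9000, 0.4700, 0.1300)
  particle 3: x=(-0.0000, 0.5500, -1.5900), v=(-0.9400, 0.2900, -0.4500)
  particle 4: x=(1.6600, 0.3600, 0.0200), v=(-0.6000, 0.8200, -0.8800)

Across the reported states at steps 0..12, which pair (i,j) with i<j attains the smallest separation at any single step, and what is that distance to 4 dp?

step 0: x0=(-1.9600, 1.1600, 1.1500) x1=(-0.6700, -1.1900, 1.3300) x2=(0.9700, 0.0700, 0.0800) x3=(-0.0000, 0.5500, -1.5900) x4=(1.6600, 0.3600, 0.0200)
step 1: x0=(-1.9841, 1.1433, 1.1775) x1=(-0.6768, -1.2016, 1.3144) x2=(0.9862, 0.0800, 0.0857) x3=(-0.0319, 0.5599, -1.6053) x4=(1.6529, 0.3935, -0.0111)
step 2: x0=(-2.0083, 1.1267, 1.2051) x1=(-0.6836, -1.2131, 1.2987) x2=(0.9690, 0.0742, 0.0962) x3=(-0.0639, 0.5697, -1.6205) x4=(1.6766, 0.4414, -0.0466)
step 3: x0=(-2.0324, 1.1100, 1.2326) x1=(-0.6904, -1.2246, 1.2830) x2=(0.9455, 0.0651, 0.1079) x3=(-0.0958, 0.5795, -1.6357) x4=(1.7062, 0.4925, -0.0834)
step 4: x0=(-2.0565, 1.0933, 1.2602) x1=(-0.6971, -1.2361, 1.2674) x2=(0.9225, 0.0564, 0.1195) x3=(-0.1277, 0.5894, -1.6509) x4=(1.7353, 0.5432, -0.1200)
step 5: x0=(-2.0807, 1.0767, 1.2877) x1=(-0.7039, -1.2476, 1.2517) x2=(0.9008, 0.0485, 0.1307) x3=(-0.1595, 0.5992, -1.6661) x4=(1.7631, 0.5932, -0.1563)
step 6: x0=(-2.1048, 1.0600, 1.3152) x1=(-0.7107, -1.2591, 1.2360) x2=(0.8802, 0.0412, 0.1416) x3=(-0.1914, 0.6090, -1.6812) x4=(1.7900, 0.6426, -0.1922)
step 7: x0=(-2.1289, 1.0433, 1.3428) x1=(-0.7174, -1.2706, 1.2203) x2=(0.8602, 0.0343, 0.1522) x3=(-0.2232, 0.6188, -1.6963) x4=(1.8162, 0.6915, -0.2279)
step 8: x0=(-2.1531, 1.0266, 1.3703) x1=(-0.7242, -1.2820, 1.2046) x2=(0.8407, 0.0278, 0.1626) x3=(-0.2550, 0.6286, -1.7114) x4=(1.8420, 0.7402, -0.2635)
step 9: x0=(-2.1772, 1.0100, 1.3978) x1=(-0.7309, -1.2935, 1.1889) x2=(0.8215, 0.0215, 0.1729) x3=(-0.2868, 0.6385, -1.7265) x4=(1.8675, 0.7887, -0.2989)
step 10: x0=(-2.2013, 0.9933, 1.4254) x1=(-0.7376, -1.3049, 1.1732) x2=(0.8025, 0.0154, 0.1831) x3=(-0.3186, 0.6483, -1.7416) x4=(1.8928, 0.8370, -0.3342)
step 11: x0=(-2.2254, 0.9766, 1.4529) x1=(-0.7443, -1.3163, 1.1575) x2=(0.7836, 0.0094, 0.1932) x3=(-0.3504, 0.6581, -1.7566) x4=(1.9180, 0.8852, -0.3695)
step 12: x0=(-2.2495, 0.9599, 1.4804) x1=(-0.7510, -1.3277, 1.1417) x2=(0.7648, 0.0034, 0.2032) x3=(-0.3822, 0.6679, -1.7717) x4=(1.9431, 0.9334, -0.4048)

pair (2,4), distance 0.7430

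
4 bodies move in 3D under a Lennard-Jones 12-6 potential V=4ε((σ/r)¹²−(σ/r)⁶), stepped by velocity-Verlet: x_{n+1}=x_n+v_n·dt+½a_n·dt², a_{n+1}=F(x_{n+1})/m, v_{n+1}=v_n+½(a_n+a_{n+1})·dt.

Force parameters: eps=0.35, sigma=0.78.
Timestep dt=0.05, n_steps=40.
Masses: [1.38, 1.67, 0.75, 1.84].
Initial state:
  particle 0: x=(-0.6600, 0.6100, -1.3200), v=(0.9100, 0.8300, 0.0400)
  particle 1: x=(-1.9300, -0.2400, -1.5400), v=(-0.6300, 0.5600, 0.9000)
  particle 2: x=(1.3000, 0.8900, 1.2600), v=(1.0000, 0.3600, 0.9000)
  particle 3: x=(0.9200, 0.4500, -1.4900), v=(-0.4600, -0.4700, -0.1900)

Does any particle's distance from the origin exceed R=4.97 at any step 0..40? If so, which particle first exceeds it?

no

step 0: x0=(-0.6600, 0.6100, -1.3200) x1=(-1.9300, -0.2400, -1.5400) x2=(1.3000, 0.8900, 1.2600) x3=(0.9200, 0.4500, -1.4900)
step 1: x0=(-0.6145, 0.6515, -1.3180) x1=(-1.9614, -0.2120, -1.4950) x2=(1.3500, 0.9080, 1.3050) x3=(0.8970, 0.4265, -1.4995)
step 2: x0=(-0.5689, 0.6928, -1.3161) x1=(-1.9928, -0.1839, -1.4500) x2=(1.4000, 0.9260, 1.3500) x3=(0.8738, 0.4030, -1.5090)
step 3: x0=(-0.5233, 0.7341, -1.3141) x1=(-2.0241, -0.1557, -1.4049) x2=(1.4500, 0.9440, 1.3950) x3=(0.8505, 0.3796, -1.5184)
step 4: x0=(-0.4774, 0.7753, -1.3123) x1=(-2.0554, -0.1276, -1.3599) x2=(1.5000, 0.9620, 1.4400) x3=(0.8270, 0.3562, -1.5279)
step 5: x0=(-0.4313, 0.8163, -1.3104) x1=(-2.0866, -0.0994, -1.3149) x2=(1.5500, 0.9800, 1.4849) x3=(0.8032, 0.3329, -1.5372)
step 6: x0=(-0.3848, 0.8572, -1.3087) x1=(-2.1177, -0.0712, -1.2699) x2=(1.6000, 0.9980, 1.5299) x3=(0.7792, 0.3096, -1.5466)
step 7: x0=(-0.3379, 0.8979, -1.3070) x1=(-2.1489, -0.0430, -1.2248) x2=(1.6500, 1.0160, 1.5749) x3=(0.7549, 0.2866, -1.5559)
step 8: x0=(-0.2906, 0.9383, -1.3054) x1=(-2.1800, -0.0148, -1.1798) x2=(1.7000, 1.0340, 1.6199) x3=(0.7302, 0.2637, -1.5650)
step 9: x0=(-0.2428, 0.9783, -1.3040) x1=(-2.2112, 0.0134, -1.1348) x2=(1.7499, 1.0520, 1.6648) x3=(0.7051, 0.2411, -1.5741)
step 10: x0=(-0.1944, 1.0180, -1.3027) x1=(-2.2423, 0.0417, -1.0897) x2=(1.7999, 1.0700, 1.7098) x3=(0.6796, 0.2188, -1.5831)
step 11: x0=(-0.1456, 1.0571, -1.3016) x1=(-2.2734, 0.0699, -1.0447) x2=(1.8499, 1.0880, 1.7548) x3=(0.6537, 0.1969, -1.5920)
step 12: x0=(-0.0962, 1.0957, -1.3007) x1=(-2.3045, 0.0981, -0.9997) x2=(1.8999, 1.1060, 1.7997) x3=(0.6275, 0.1753, -1.6007)
step 13: x0=(-0.0463, 1.1337, -1.2999) x1=(-2.3355, 0.1264, -0.9547) x2=(1.9499, 1.1240, 1.8447) x3=(0.6008, 0.1543, -1.6092)
step 14: x0=(0.0039, 1.1710, -1.2994) x1=(-2.3666, 0.1546, -0.9096) x2=(1.9999, 1.1419, 1.8897) x3=(0.5739, 0.1336, -1.6176)
step 15: x0=(0.0545, 1.2078, -1.2990) x1=(-2.3977, 0.1828, -0.8646) x2=(2.0499, 1.1599, 1.9346) x3=(0.5467, 0.1135, -1.6259)
step 16: x0=(0.1053, 1.2440, -1.2988) x1=(-2.4288, 0.2111, -0.8196) x2=(2.0998, 1.1779, 1.9796) x3=(0.5194, 0.0937, -1.6341)
step 17: x0=(0.1563, 1.2796, -1.2988) x1=(-2.4599, 0.2393, -0.7746) x2=(2.1498, 1.1959, 2.0246) x3=(0.4919, 0.0744, -1.6421)
step 18: x0=(0.2074, 1.3148, -1.2989) x1=(-2.4909, 0.2676, -0.7296) x2=(2.1998, 1.2139, 2.0695) x3=(0.4642, 0.0554, -1.6500)
step 19: x0=(0.2586, 1.3496, -1.2991) x1=(-2.5220, 0.2958, -0.6845) x2=(2.2498, 1.2319, 2.1145) x3=(0.4366, 0.0367, -1.6579)
step 20: x0=(0.3099, 1.3841, -1.2994) x1=(-2.5531, 0.3240, -0.6395) x2=(2.2998, 1.2499, 2.1594) x3=(0.4089, 0.0183, -1.6657)
step 21: x0=(0.3612, 1.4183, -1.2998) x1=(-2.5841, 0.3523, -0.5945) x2=(2.3498, 1.2679, 2.2044) x3=(0.3811, 0.0001, -1.6734)
step 22: x0=(0.4125, 1.4522, -1.3002) x1=(-2.6152, 0.3805, -0.5495) x2=(2.3997, 1.2859, 2.2494) x3=(0.3534, -0.0180, -1.6811)
step 23: x0=(0.4637, 1.4860, -1.3007) x1=(-2.6462, 0.4088, -0.5045) x2=(2.4497, 1.3039, 2.2943) x3=(0.3257, -0.0360, -1.6887)
step 24: x0=(0.5150, 1.5197, -1.3012) x1=(-2.6773, 0.4370, -0.4595) x2=(2.4997, 1.3219, 2.3393) x3=(0.2980, -0.0538, -1.6963)
step 25: x0=(0.5662, 1.5533, -1.3017) x1=(-2.7084, 0.4653, -0.4144) x2=(2.5497, 1.3399, 2.3842) x3=(0.2703, -0.0716, -1.7039)
step 26: x0=(0.6175, 1.5868, -1.3022) x1=(-2.7394, 0.4935, -0.3694) x2=(2.5997, 1.3579, 2.4292) x3=(0.2426, -0.0893, -1.7115)
step 27: x0=(0.6687, 1.6202, -1.3028) x1=(-2.7705, 0.5217, -0.3244) x2=(2.6497, 1.3759, 2.4742) x3=(0.2149, -0.1069, -1.7191)
step 28: x0=(0.7199, 1.6536, -1.3034) x1=(-2.8015, 0.5500, -0.2794) x2=(2.6996, 1.3939, 2.5191) x3=(0.1872, -0.1246, -1.7267)
step 29: x0=(0.7711, 1.6869, -1.3040) x1=(-2.8326, 0.5782, -0.2344) x2=(2.7496, 1.4119, 2.5641) x3=(0.1596, -0.1422, -1.7342)
step 30: x0=(0.8223, 1.7202, -1.3045) x1=(-2.8636, 0.6065, -0.1894) x2=(2.7996, 1.4298, 2.6090) x3=(0.1319, -0.1597, -1.7418)
step 31: x0=(0.8734, 1.7535, -1.3051) x1=(-2.8947, 0.6347, -0.1443) x2=(2.8496, 1.4478, 2.6540) x3=(0.1042, -0.1773, -1.7493)
step 32: x0=(0.9246, 1.7868, -1.3057) x1=(-2.9257, 0.6630, -0.0993) x2=(2.8996, 1.4658, 2.6989) x3=(0.0766, -0.1949, -1.7569)
step 33: x0=(0.9758, 1.8201, -1.3063) x1=(-2.9568, 0.6912, -0.0543) x2=(2.9495, 1.4838, 2.7439) x3=(0.0489, -0.2124, -1.7644)
step 34: x0=(1.0269, 1.8533, -1.3069) x1=(-2.9878, 0.7194, -0.0093) x2=(2.9995, 1.5018, 2.7889) x3=(0.0213, -0.2299, -1.7720)
step 35: x0=(1.0781, 1.8866, -1.3075) x1=(-3.0189, 0.7477, 0.0357) x2=(3.0495, 1.5198, 2.8338) x3=(-0.0064, -0.2475, -1.7795)
step 36: x0=(1.1293, 1.9198, -1.3081) x1=(-3.0499, 0.7759, 0.0807) x2=(3.0995, 1.5378, 2.8788) x3=(-0.0340, -0.2650, -1.7871)
step 37: x0=(1.1804, 1.9531, -1.3087) x1=(-3.0810, 0.8042, 0.1257) x2=(3.1495, 1.5558, 2.9237) x3=(-0.0616, -0.2825, -1.7946)
step 38: x0=(1.2316, 1.9863, -1.3093) x1=(-3.1120, 0.8324, 0.1708) x2=(3.1994, 1.5738, 2.9687) x3=(-0.0893, -0.3001, -1.8021)
step 39: x0=(1.2827, 2.0196, -1.3099) x1=(-3.1431, 0.8607, 0.2158) x2=(3.2494, 1.5918, 3.0136) x3=(-0.1169, -0.3176, -1.8097)
step 40: x0=(1.3339, 2.0528, -1.3105) x1=(-3.1741, 0.8889, 0.2608) x2=(3.2994, 1.6098, 3.0586) x3=(-0.1445, -0.3351, -1.8172)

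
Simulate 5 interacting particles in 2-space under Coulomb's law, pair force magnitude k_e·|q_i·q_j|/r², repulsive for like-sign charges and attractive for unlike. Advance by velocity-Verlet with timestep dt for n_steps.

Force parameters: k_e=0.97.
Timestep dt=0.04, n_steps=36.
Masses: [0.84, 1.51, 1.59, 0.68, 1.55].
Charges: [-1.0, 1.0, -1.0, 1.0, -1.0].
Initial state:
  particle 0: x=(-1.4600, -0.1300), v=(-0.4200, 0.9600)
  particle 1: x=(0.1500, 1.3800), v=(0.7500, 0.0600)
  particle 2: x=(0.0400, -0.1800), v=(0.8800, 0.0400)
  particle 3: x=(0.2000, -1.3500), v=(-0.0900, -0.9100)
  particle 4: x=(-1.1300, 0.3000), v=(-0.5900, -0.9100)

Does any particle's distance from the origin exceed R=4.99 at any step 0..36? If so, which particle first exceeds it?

no

step 0: x0=(-1.4600, -0.1300) x1=(0.1500, 1.3800) x2=(0.0400, -0.1800) x3=(0.2000, -1.3500) x4=(-1.1300, 0.3000)
step 1: x0=(-1.4788, -0.0941) x1=(0.1798, 1.3821) x2=(0.0758, -0.1787) x3=(0.1959, -1.3854) x4=(-1.1526, 0.2651)
step 2: x0=(-1.5031, -0.0639) x1=(0.2091, 1.3835) x2=(0.1126, -0.1778) x3=(0.1910, -1.4188) x4=(-1.1726, 0.2336)
step 3: x0=(-1.5344, -0.0400) x1=(0.2380, 1.3843) x2=(0.1503, -0.1774) x3=(0.1852, -1.4504) x4=(-1.1889, 0.2057)
step 4: x0=(-1.5741, -0.0220) x1=(0.2665, 1.3845) x2=(0.1889, -0.1773) x3=(0.1787, -1.4802) x4=(-1.2008, 0.1811)
step 5: x0=(-1.6229, -0.0088) x1=(0.2946, 1.3841) x2=(0.2283, -0.1776) x3=(0.1716, -1.5082) x4=(-1.2080, 0.1594)
step 6: x0=(-1.6802, 0.0009) x1=(0.3223, 1.3831) x2=(0.2684, -0.1781) x3=(0.1639, -1.5346) x4=(-1.2106, 0.1396)
step 7: x0=(-1.7449, 0.0085) x1=(0.3497, 1.3816) x2=(0.3091, -0.1789) x3=(0.1557, -1.5594) x4=(-1.2094, 0.1211)
step 8: x0=(-1.8156, 0.0148) x1=(0.3767, 1.3795) x2=(0.3504, -0.1799) x3=(0.1470, -1.5827) x4=(-1.2049, 0.1034)
step 9: x0=(-1.8911, 0.0203) x1=(0.4034, 1.3769) x2=(0.3923, -0.1810) x3=(0.1378, -1.6045) x4=(-1.1979, 0.0861)
step 10: x0=(-1.9702, 0.0256) x1=(0.4298, 1.3737) x2=(0.4346, -0.1823) x3=(0.1283, -1.6249) x4=(-1.1889, 0.0690)
step 11: x0=(-2.0522, 0.0306) x1=(0.4559, 1.3700) x2=(0.4774, -0.1837) x3=(0.1184, -1.6439) x4=(-1.1784, 0.0521)
step 12: x0=(-2.1366, 0.0356) x1=(0.4818, 1.3658) x2=(0.5205, -0.1852) x3=(0.1081, -1.6616) x4=(-1.1665, 0.0352)
step 13: x0=(-2.2228, 0.0405) x1=(0.5073, 1.3610) x2=(0.5640, -0.1867) x3=(0.0976, -1.6780) x4=(-1.1537, 0.0183)
step 14: x0=(-2.3105, 0.0455) x1=(0.5327, 1.3558) x2=(0.6078, -0.1883) x3=(0.0867, -1.6932) x4=(-1.1400, 0.0014)
step 15: x0=(-2.3994, 0.0505) x1=(0.5578, 1.3500) x2=(0.6519, -0.1898) x3=(0.0756, -1.7072) x4=(-1.1256, -0.0155)
step 16: x0=(-2.4893, 0.0555) x1=(0.5826, 1.3438) x2=(0.6963, -0.1913) x3=(0.0643, -1.7201) x4=(-1.1105, -0.0325)
step 17: x0=(-2.5800, 0.0605) x1=(0.6073, 1.3370) x2=(0.7408, -0.1928) x3=(0.0528, -1.7318) x4=(-1.0950, -0.0496)
step 18: x0=(-2.6715, 0.0656) x1=(0.6318, 1.3298) x2=(0.7856, -0.1942) x3=(0.0410, -1.7425) x4=(-1.0790, -0.0667)
step 19: x0=(-2.7635, 0.0707) x1=(0.6561, 1.3220) x2=(0.8305, -0.1955) x3=(0.0290, -1.7521) x4=(-1.0626, -0.0840)
step 20: x0=(-2.8561, 0.0758) x1=(0.6803, 1.3138) x2=(0.8756, -0.1967) x3=(0.0169, -1.7607) x4=(-1.0459, -0.1013)
step 21: x0=(-2.9490, 0.0809) x1=(0.7043, 1.3050) x2=(0.9209, -0.1978) x3=(0.0046, -1.7682) x4=(-1.0288, -0.1188)
step 22: x0=(-3.0424, 0.0861) x1=(0.7281, 1.2958) x2=(0.9662, -0.1987) x3=(-0.0080, -1.7748) x4=(-1.0114, -0.1363)
step 23: x0=(-3.1360, 0.0913) x1=(0.7519, 1.2861) x2=(1.0116, -0.1994) x3=(-0.0207, -1.7805) x4=(-0.9938, -0.1540)
step 24: x0=(-3.2300, 0.0965) x1=(0.7755, 1.2759) x2=(1.0571, -0.2000) x3=(-0.0335, -1.7852) x4=(-0.9759, -0.1718)
step 25: x0=(-3.3241, 0.1017) x1=(0.7990, 1.2652) x2=(1.1027, -0.2004) x3=(-0.0466, -1.7889) x4=(-0.9577, -0.1898)
step 26: x0=(-3.4185, 0.1069) x1=(0.8225, 1.2540) x2=(1.1483, -0.2005) x3=(-0.0598, -1.7917) x4=(-0.9393, -0.2079)
step 27: x0=(-3.5131, 0.1121) x1=(0.8459, 1.2423) x2=(1.1939, -0.2004) x3=(-0.0733, -1.7936) x4=(-0.9207, -0.2261)
step 28: x0=(-3.6078, 0.1173) x1=(0.8692, 1.2301) x2=(1.2396, -0.2001) x3=(-0.0869, -1.7946) x4=(-0.9019, -0.2446)
step 29: x0=(-3.7027, 0.1226) x1=(0.8924, 1.2174) x2=(1.2852, -0.1995) x3=(-0.1007, -1.7946) x4=(-0.8828, -0.2632)
step 30: x0=(-3.7976, 0.1278) x1=(0.9157, 1.2043) x2=(1.3308, -0.1986) x3=(-0.1148, -1.7938) x4=(-0.8636, -0.2821)
step 31: x0=(-3.8927, 0.1330) x1=(0.9389, 1.1906) x2=(1.3764, -0.1975) x3=(-0.1290, -1.7920) x4=(-0.8441, -0.3012)
step 32: x0=(-3.9879, 0.1383) x1=(0.9621, 1.1765) x2=(1.4219, -0.1960) x3=(-0.1435, -1.7893) x4=(-0.8245, -0.3205)
step 33: x0=(-4.0832, 0.1435) x1=(0.9853, 1.1618) x2=(1.4674, -0.1943) x3=(-0.1582, -1.7856) x4=(-0.8046, -0.3400)
step 34: x0=(-4.1785, 0.1487) x1=(1.0085, 1.1466) x2=(1.5128, -0.1922) x3=(-0.1732, -1.7809) x4=(-0.7846, -0.3598)
step 35: x0=(-4.2739, 0.1540) x1=(1.0318, 1.1310) x2=(1.5582, -0.1898) x3=(-0.1884, -1.7752) x4=(-0.7643, -0.3800)
step 36: x0=(-4.3693, 0.1592) x1=(1.0551, 1.1148) x2=(1.6034, -0.1870) x3=(-0.2039, -1.7685) x4=(-0.7438, -0.4004)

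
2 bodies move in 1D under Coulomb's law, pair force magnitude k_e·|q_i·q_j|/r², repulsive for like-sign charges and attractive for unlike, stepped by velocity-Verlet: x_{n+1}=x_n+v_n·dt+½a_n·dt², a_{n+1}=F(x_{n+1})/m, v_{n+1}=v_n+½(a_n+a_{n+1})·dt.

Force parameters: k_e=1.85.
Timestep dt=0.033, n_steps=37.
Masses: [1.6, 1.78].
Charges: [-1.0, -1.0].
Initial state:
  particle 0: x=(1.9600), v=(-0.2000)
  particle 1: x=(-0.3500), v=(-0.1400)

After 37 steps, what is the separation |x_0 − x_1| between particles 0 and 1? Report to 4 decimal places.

2.5368

step 0: x0=(1.9600) x1=(-0.3500)
step 1: x0=(1.9535) x1=(-0.3547)
step 2: x0=(1.9473) x1=(-0.3597)
step 3: x0=(1.9413) x1=(-0.3648)
step 4: x0=(1.9355) x1=(-0.3702)
step 5: x0=(1.9300) x1=(-0.3758)
step 6: x0=(1.9247) x1=(-0.3815)
step 7: x0=(1.9196) x1=(-0.3875)
step 8: x0=(1.9148) x1=(-0.3938)
step 9: x0=(1.9102) x1=(-0.4002)
step 10: x0=(1.9058) x1=(-0.4068)
step 11: x0=(1.9017) x1=(-0.4137)
step 12: x0=(1.8978) x1=(-0.4207)
step 13: x0=(1.8942) x1=(-0.4280)
step 14: x0=(1.8908) x1=(-0.4355)
step 15: x0=(1.8876) x1=(-0.4432)
step 16: x0=(1.8846) x1=(-0.4511)
step 17: x0=(1.8819) x1=(-0.4592)
step 18: x0=(1.8794) x1=(-0.4675)
step 19: x0=(1.8772) x1=(-0.4760)
step 20: x0=(1.8751) x1=(-0.4848)
step 21: x0=(1.8733) x1=(-0.4937)
step 22: x0=(1.8717) x1=(-0.5028)
step 23: x0=(1.8704) x1=(-0.5121)
step 24: x0=(1.8692) x1=(-0.5217)
step 25: x0=(1.8683) x1=(-0.5314)
step 26: x0=(1.8676) x1=(-0.5413)
step 27: x0=(1.8671) x1=(-0.5514)
step 28: x0=(1.8669) x1=(-0.5618)
step 29: x0=(1.8668) x1=(-0.5723)
step 30: x0=(1.8670) x1=(-0.5830)
step 31: x0=(1.8673) x1=(-0.5938)
step 32: x0=(1.8679) x1=(-0.6049)
step 33: x0=(1.8687) x1=(-0.6162)
step 34: x0=(1.8697) x1=(-0.6276)
step 35: x0=(1.8709) x1=(-0.6392)
step 36: x0=(1.8723) x1=(-0.6510)
step 37: x0=(1.8738) x1=(-0.6630)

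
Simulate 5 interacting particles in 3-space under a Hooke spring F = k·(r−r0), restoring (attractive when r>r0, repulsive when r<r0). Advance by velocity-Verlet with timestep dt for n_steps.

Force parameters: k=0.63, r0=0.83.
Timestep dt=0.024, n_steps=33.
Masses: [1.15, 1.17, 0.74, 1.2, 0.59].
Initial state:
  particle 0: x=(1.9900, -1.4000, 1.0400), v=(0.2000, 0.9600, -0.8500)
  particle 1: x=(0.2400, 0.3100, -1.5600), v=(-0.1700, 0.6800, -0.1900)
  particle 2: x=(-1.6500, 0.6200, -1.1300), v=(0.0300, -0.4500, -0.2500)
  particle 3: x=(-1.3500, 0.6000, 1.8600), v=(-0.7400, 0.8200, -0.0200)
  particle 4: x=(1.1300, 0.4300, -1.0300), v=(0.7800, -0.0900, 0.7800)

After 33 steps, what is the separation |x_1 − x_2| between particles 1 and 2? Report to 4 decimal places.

step 0: x0=(1.9900, -1.4000, 1.0400) x1=(0.2400, 0.3100, -1.5600) x2=(-1.6500, 0.6200, -1.1300) x3=(-1.3500, 0.6000, 1.8600) x4=(1.1300, 0.4300, -1.0300)
step 1: x0=(1.9936, -1.3760, 1.0189) x1=(0.2358, 0.3262, -1.5638) x2=(-1.6477, 0.6087, -1.1351) x3=(-1.3669, 0.6194, 1.8583) x4=(1.1477, 0.4275, -1.0102)
step 2: x0=(1.9948, -1.3502, 0.9963) x1=(0.2313, 0.3421, -1.5660) x2=(-1.6424, 0.5965, -1.1383) x3=(-1.3821, 0.6382, 1.8544) x4=(1.1631, 0.4244, -0.9882)
step 3: x0=(1.9936, -1.3226, 0.9724) x1=(0.2267, 0.3577, -1.5667) x2=(-1.6341, 0.5834, -1.1397) x3=(-1.3956, 0.6564, 1.8480) x4=(1.1764, 0.4207, -0.9642)
step 4: x0=(1.9900, -1.2933, 0.9470) x1=(0.2218, 0.3731, -1.5658) x2=(-1.6227, 0.5694, -1.1392) x3=(-1.4073, 0.6739, 1.8393) x4=(1.1874, 0.4164, -0.9382)
step 5: x0=(1.9840, -1.2621, 0.9204) x1=(0.2166, 0.3881, -1.5633) x2=(-1.6082, 0.5546, -1.1369) x3=(-1.4172, 0.6909, 1.8283) x4=(1.1961, 0.4116, -0.9102)
step 6: x0=(1.9757, -1.2293, 0.8925) x1=(0.2113, 0.4029, -1.5594) x2=(-1.5908, 0.5390, -1.1327) x3=(-1.4254, 0.7072, 1.8150) x4=(1.2025, 0.4062, -0.8804)
step 7: x0=(1.9650, -1.1948, 0.8633) x1=(0.2058, 0.4174, -1.5539) x2=(-1.5705, 0.5227, -1.1267) x3=(-1.4317, 0.7229, 1.7994) x4=(1.2065, 0.4004, -0.8488)
step 8: x0=(1.9520, -1.1587, 0.8329) x1=(0.2001, 0.4316, -1.5468) x2=(-1.5473, 0.5057, -1.1189) x3=(-1.4363, 0.7379, 1.7816) x4=(1.2082, 0.3941, -0.8154)
step 9: x0=(1.9366, -1.1209, 0.8013) x1=(0.1942, 0.4455, -1.5383) x2=(-1.5213, 0.4881, -1.1094) x3=(-1.4391, 0.7522, 1.7614) x4=(1.2075, 0.3875, -0.7805)
step 10: x0=(1.9190, -1.0816, 0.7686) x1=(0.1882, 0.4591, -1.5283) x2=(-1.4924, 0.4698, -1.0980) x3=(-1.4401, 0.7659, 1.7391) x4=(1.2045, 0.3805, -0.7440)
step 11: x0=(1.8991, -1.0408, 0.7349) x1=(0.1820, 0.4725, -1.5168) x2=(-1.4609, 0.4511, -1.0850) x3=(-1.4393, 0.7789, 1.7146) x4=(1.1991, 0.3731, -0.7061)
step 12: x0=(1.8771, -0.9986, 0.7001) x1=(0.1757, 0.4855, -1.5039) x2=(-1.4267, 0.4318, -1.0702) x3=(-1.4367, 0.7913, 1.6879) x4=(1.1913, 0.3655, -0.6668)
step 13: x0=(1.8528, -0.9549, 0.6644) x1=(0.1692, 0.4983, -1.4895) x2=(-1.3900, 0.4122, -1.0538) x3=(-1.4324, 0.8030, 1.6591) x4=(1.1813, 0.3576, -0.6263)
step 14: x0=(1.8264, -0.9099, 0.6277) x1=(0.1626, 0.5108, -1.4737) x2=(-1.3508, 0.3921, -1.0358) x3=(-1.4263, 0.8140, 1.6283) x4=(1.1689, 0.3495, -0.5846)
step 15: x0=(1.7979, -0.8636, 0.5902) x1=(0.1559, 0.5229, -1.4566) x2=(-1.3092, 0.3716, -1.0161) x3=(-1.4184, 0.8243, 1.5954) x4=(1.1543, 0.3413, -0.5419)
step 16: x0=(1.7674, -0.8160, 0.5519) x1=(0.1492, 0.5348, -1.4381) x2=(-1.2654, 0.3509, -0.9949) x3=(-1.4088, 0.8340, 1.5606) x4=(1.1374, 0.3330, -0.4982)
step 17: x0=(1.7349, -0.7673, 0.5128) x1=(0.1423, 0.5465, -1.4182) x2=(-1.2193, 0.3300, -0.9722) x3=(-1.3975, 0.8430, 1.5238) x4=(1.1183, 0.3246, -0.4537)
step 18: x0=(1.7005, -0.7175, 0.4731) x1=(0.1354, 0.5578, -1.3971) x2=(-1.1712, 0.3088, -0.9481) x3=(-1.3845, 0.8513, 1.4852) x4=(1.0971, 0.3161, -0.4085)
step 19: x0=(1.6643, -0.6666, 0.4327) x1=(0.1285, 0.5689, -1.3748) x2=(-1.1211, 0.2875, -0.9225) x3=(-1.3699, 0.8590, 1.4448) x4=(1.0738, 0.3077, -0.3626)
step 20: x0=(1.6262, -0.6148, 0.3918) x1=(0.1214, 0.5797, -1.3512) x2=(-1.0691, 0.2661, -0.8956) x3=(-1.3536, 0.8660, 1.4027) x4=(1.0484, 0.2993, -0.3162)
step 21: x0=(1.5864, -0.5620, 0.3503) x1=(0.1144, 0.5903, -1.3264) x2=(-1.0155, 0.2446, -0.8675) x3=(-1.3358, 0.8724, 1.3589) x4=(1.0210, 0.2911, -0.2693)
step 22: x0=(1.5450, -0.5083, 0.3084) x1=(0.1073, 0.6006, -1.3005) x2=(-0.9601, 0.2231, -0.8380) x3=(-1.3163, 0.8781, 1.3134) x4=(0.9917, 0.2830, -0.2221)
step 23: x0=(1.5019, -0.4539, 0.2662) x1=(0.1002, 0.6106, -1.2735) x2=(-0.9033, 0.2017, -0.8074) x3=(-1.2954, 0.8832, 1.2665) x4=(0.9606, 0.2751, -0.1747)
step 24: x0=(1.4574, -0.3988, 0.2235) x1=(0.0931, 0.6205, -1.2454) x2=(-0.8452, 0.1803, -0.7757) x3=(-1.2729, 0.8877, 1.2180) x4=(0.9276, 0.2675, -0.1271)
step 25: x0=(1.4114, -0.3430, 0.1806) x1=(0.0860, 0.6301, -1.2164) x2=(-0.7857, 0.1590, -0.7429) x3=(-1.2491, 0.8916, 1.1682) x4=(0.8930, 0.2601, -0.0794)
step 26: x0=(1.3642, -0.2867, 0.1375) x1=(0.0789, 0.6395, -1.1863) x2=(-0.7252, 0.1378, -0.7092) x3=(-1.2238, 0.8949, 1.1170) x4=(0.8566, 0.2530, -0.0318)
step 27: x0=(1.3157, -0.2298, 0.0941) x1=(0.0718, 0.6486, -1.1554) x2=(-0.6636, 0.1169, -0.6745) x3=(-1.1972, 0.8976, 1.0646) x4=(0.8187, 0.2464, 0.0159)
step 28: x0=(1.2660, -0.1725, 0.0506) x1=(0.0647, 0.6576, -1.1235) x2=(-0.6012, 0.0961, -0.6390) x3=(-1.1693, 0.8997, 1.0110) x4=(0.7793, 0.2401, 0.0634)
step 29: x0=(1.2153, -0.1147, 0.0070) x1=(0.0577, 0.6665, -1.0909) x2=(-0.5380, 0.0755, -0.6027) x3=(-1.1401, 0.9013, 0.9563) x4=(0.7384, 0.2342, 0.1107)
step 30: x0=(1.1636, -0.0567, -0.0367) x1=(0.0506, 0.6751, -1.0574) x2=(-0.4742, 0.0552, -0.5657) x3=(-1.1098, 0.9024, 0.9006) x4=(0.6962, 0.2287, 0.1579)
step 31: x0=(1.1110, 0.0017, -0.0805) x1=(0.0436, 0.6836, -1.0232) x2=(-0.4099, 0.0352, -0.5281) x3=(-1.0784, 0.9030, 0.8439) x4=(0.6528, 0.2236, 0.2050)
step 32: x0=(1.0577, 0.0604, -0.1243) x1=(0.0365, 0.6920, -0.9884) x2=(-0.3452, 0.0154, -0.4899) x3=(-1.0459, 0.9031, 0.7864) x4=(0.6082, 0.2188, 0.2518)
step 33: x0=(1.0036, 0.1192, -0.1682) x1=(0.0295, 0.7002, -0.9529) x2=(-0.2802, -0.0040, -0.4512) x3=(-1.0123, 0.9027, 0.7281) x4=(0.5626, 0.2145, 0.2984)

0.9185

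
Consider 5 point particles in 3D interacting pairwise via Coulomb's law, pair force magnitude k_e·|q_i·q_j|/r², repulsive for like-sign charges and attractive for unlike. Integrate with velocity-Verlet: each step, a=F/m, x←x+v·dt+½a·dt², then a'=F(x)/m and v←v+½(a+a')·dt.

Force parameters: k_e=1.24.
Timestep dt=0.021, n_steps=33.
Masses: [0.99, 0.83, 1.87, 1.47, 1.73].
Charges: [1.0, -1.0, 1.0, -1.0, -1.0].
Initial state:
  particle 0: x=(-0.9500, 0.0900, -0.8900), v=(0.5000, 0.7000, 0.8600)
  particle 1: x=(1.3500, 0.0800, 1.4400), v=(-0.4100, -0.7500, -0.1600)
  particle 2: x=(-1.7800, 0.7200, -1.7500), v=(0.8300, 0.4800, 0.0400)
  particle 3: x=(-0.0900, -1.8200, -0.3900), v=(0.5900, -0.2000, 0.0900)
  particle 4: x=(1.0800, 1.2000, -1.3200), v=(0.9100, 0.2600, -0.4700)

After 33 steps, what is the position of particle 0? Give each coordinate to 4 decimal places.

(-0.4378, 0.4796, -0.1740)

step 0: x0=(-0.9500, 0.0900, -0.8900) x1=(1.3500, 0.0800, 1.4400) x2=(-1.7800, 0.7200, -1.7500) x3=(-0.0900, -1.8200, -0.3900) x4=(1.0800, 1.2000, -1.3200)
step 1: x0=(-0.9393, 0.1046, -0.8718) x1=(1.3414, 0.0643, 1.4367) x2=(-1.7626, 0.7301, -1.7492) x3=(-0.0777, -1.8242, -0.3881) x4=(1.0991, 1.2055, -1.3299)
step 2: x0=(-0.9283, 0.1190, -0.8534) x1=(1.3327, 0.0485, 1.4334) x2=(-1.7452, 0.7403, -1.7485) x3=(-0.0654, -1.8283, -0.3863) x4=(1.1181, 1.2109, -1.3398)
step 3: x0=(-0.9169, 0.1332, -0.8347) x1=(1.3241, 0.0329, 1.4301) x2=(-1.7279, 0.7505, -1.7478) x3=(-0.0532, -1.8324, -0.3845) x4=(1.1370, 1.2164, -1.3498)
step 4: x0=(-0.9052, 0.1472, -0.8159) x1=(1.3154, 0.0172, 1.4269) x2=(-1.7106, 0.7608, -1.7473) x3=(-0.0411, -1.8365, -0.3828) x4=(1.1558, 1.2219, -1.3598)
step 5: x0=(-0.8931, 0.1610, -0.7967) x1=(1.3066, 0.0016, 1.4238) x2=(-1.6933, 0.7711, -1.7468) x3=(-0.0290, -1.8405, -0.3811) x4=(1.1746, 1.2274, -1.3698)
step 6: x0=(-0.8808, 0.1747, -0.7774) x1=(1.2979, -0.0140, 1.4206) x2=(-1.6761, 0.7815, -1.7464) x3=(-0.0171, -1.8445, -0.3795) x4=(1.1933, 1.2329, -1.3798)
step 7: x0=(-0.8680, 0.1881, -0.7578) x1=(1.2891, -0.0296, 1.4176) x2=(-1.6589, 0.7919, -1.7460) x3=(-0.0052, -1.8484, -0.3779) x4=(1.2119, 1.2384, -1.3899)
step 8: x0=(-0.8550, 0.2014, -0.7379) x1=(1.2802, -0.0451, 1.4145) x2=(-1.6417, 0.8024, -1.7458) x3=(0.0066, -1.8524, -0.3764) x4=(1.2304, 1.2439, -1.4000)
step 9: x0=(-0.8416, 0.2145, -0.7178) x1=(1.2714, -0.0606, 1.4115) x2=(-1.6246, 0.8129, -1.7456) x3=(0.0184, -1.8562, -0.3749) x4=(1.2489, 1.2494, -1.4101)
step 10: x0=(-0.8280, 0.2274, -0.6976) x1=(1.2625, -0.0761, 1.4085) x2=(-1.6075, 0.8235, -1.7455) x3=(0.0300, -1.8601, -0.3734) x4=(1.2673, 1.2549, -1.4203)
step 11: x0=(-0.8140, 0.2401, -0.6770) x1=(1.2535, -0.0915, 1.4056) x2=(-1.5904, 0.8341, -1.7455) x3=(0.0416, -1.8639, -0.3720) x4=(1.2856, 1.2605, -1.4305)
step 12: x0=(-0.7997, 0.2527, -0.6563) x1=(1.2446, -0.1069, 1.4027) x2=(-1.5733, 0.8447, -1.7456) x3=(0.0531, -1.8677, -0.3706) x4=(1.3038, 1.2660, -1.4407)
step 13: x0=(-0.7851, 0.2651, -0.6353) x1=(1.2355, -0.1222, 1.3999) x2=(-1.5562, 0.8554, -1.7457) x3=(0.0646, -1.8714, -0.3693) x4=(1.3220, 1.2716, -1.4509)
step 14: x0=(-0.7702, 0.2773, -0.6141) x1=(1.2265, -0.1375, 1.3970) x2=(-1.5392, 0.8661, -1.7459) x3=(0.0759, -1.8751, -0.3680) x4=(1.3401, 1.2771, -1.4612)
step 15: x0=(-0.7551, 0.2893, -0.5927) x1=(1.2174, -0.1528, 1.3943) x2=(-1.5222, 0.8768, -1.7462) x3=(0.0872, -1.8788, -0.3668) x4=(1.3581, 1.2827, -1.4715)
step 16: x0=(-0.7396, 0.3012, -0.5711) x1=(1.2082, -0.1680, 1.3915) x2=(-1.5051, 0.8876, -1.7466) x3=(0.0985, -1.8825, -0.3656) x4=(1.3761, 1.2883, -1.4818)
step 17: x0=(-0.7239, 0.3129, -0.5493) x1=(1.1990, -0.1831, 1.3888) x2=(-1.4881, 0.8984, -1.7470) x3=(0.1096, -1.8861, -0.3645) x4=(1.3940, 1.2939, -1.4921)
step 18: x0=(-0.7079, 0.3245, -0.5272) x1=(1.1898, -0.1982, 1.3861) x2=(-1.4711, 0.9093, -1.7476) x3=(0.1207, -1.8897, -0.3633) x4=(1.4118, 1.2995, -1.5024)
step 19: x0=(-0.6916, 0.3359, -0.5050) x1=(1.1805, -0.2132, 1.3834) x2=(-1.4541, 0.9201, -1.7481) x3=(0.1317, -1.8933, -0.3623) x4=(1.4296, 1.3051, -1.5128)
step 20: x0=(-0.6751, 0.3471, -0.4825) x1=(1.1711, -0.2282, 1.3808) x2=(-1.4371, 0.9310, -1.7488) x3=(0.1427, -1.8968, -0.3613) x4=(1.4473, 1.3107, -1.5231)
step 21: x0=(-0.6583, 0.3582, -0.4599) x1=(1.1617, -0.2431, 1.3781) x2=(-1.4201, 0.9420, -1.7495) x3=(0.1536, -1.9003, -0.3603) x4=(1.4649, 1.3164, -1.5335)
step 22: x0=(-0.6412, 0.3692, -0.4371) x1=(1.1523, -0.2580, 1.3755) x2=(-1.4031, 0.9529, -1.7503) x3=(0.1644, -1.9038, -0.3593) x4=(1.4825, 1.3220, -1.5439)
step 23: x0=(-0.6239, 0.3800, -0.4140) x1=(1.1428, -0.2728, 1.3730) x2=(-1.3861, 0.9639, -1.7512) x3=(0.1751, -1.9073, -0.3584) x4=(1.4999, 1.3277, -1.5543)
step 24: x0=(-0.6064, 0.3906, -0.3908) x1=(1.1332, -0.2875, 1.3704) x2=(-1.3691, 0.9748, -1.7521) x3=(0.1858, -1.9107, -0.3576) x4=(1.5174, 1.3333, -1.5648)
step 25: x0=(-0.5885, 0.4011, -0.3674) x1=(1.1236, -0.3021, 1.3679) x2=(-1.3521, 0.9858, -1.7531) x3=(0.1965, -1.9141, -0.3568) x4=(1.5347, 1.3390, -1.5752)
step 26: x0=(-0.5705, 0.4114, -0.3438) x1=(1.1139, -0.3167, 1.3654) x2=(-1.3351, 0.9968, -1.7541) x3=(0.2070, -1.9175, -0.3560) x4=(1.5521, 1.3447, -1.5857)
step 27: x0=(-0.5522, 0.4216, -0.3201) x1=(1.1041, -0.3311, 1.3629) x2=(-1.3180, 1.0079, -1.7552) x3=(0.2175, -1.9209, -0.3553) x4=(1.5693, 1.3504, -1.5961)
step 28: x0=(-0.5337, 0.4316, -0.2961) x1=(1.0943, -0.3455, 1.3605) x2=(-1.3010, 1.0189, -1.7564) x3=(0.2280, -1.9243, -0.3546) x4=(1.5865, 1.3562, -1.6066)
step 29: x0=(-0.5150, 0.4415, -0.2720) x1=(1.0844, -0.3598, 1.3580) x2=(-1.2839, 1.0300, -1.7576) x3=(0.2384, -1.9276, -0.3539) x4=(1.6036, 1.3619, -1.6171)
step 30: x0=(-0.4960, 0.4513, -0.2478) x1=(1.0745, -0.3740, 1.3556) x2=(-1.2669, 1.0410, -1.7589) x3=(0.2487, -1.9309, -0.3533) x4=(1.6207, 1.3676, -1.6276)
step 31: x0=(-0.4768, 0.4608, -0.2233) x1=(1.0645, -0.3881, 1.3532) x2=(-1.2498, 1.0521, -1.7602) x3=(0.2589, -1.9342, -0.3528) x4=(1.6377, 1.3734, -1.6381)
step 32: x0=(-0.4574, 0.4703, -0.1987) x1=(1.0544, -0.4022, 1.3508) x2=(-1.2327, 1.0632, -1.7616) x3=(0.2691, -1.9375, -0.3522) x4=(1.6546, 1.3792, -1.6486)
step 33: x0=(-0.4378, 0.4796, -0.1740) x1=(1.0442, -0.4161, 1.3484) x2=(-1.2156, 1.0743, -1.7630) x3=(0.2793, -1.9407, -0.3518) x4=(1.6715, 1.3849, -1.6592)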